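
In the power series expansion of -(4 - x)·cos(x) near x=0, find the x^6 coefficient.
Expand to order 6: -(4 - x)·cos(x) = x^6/180 + x^5/24 - x^4/6 - x^3/2 + 2·x^2 + x - 4 + O(x^7).
The coefficient of x^6 is 1/180.

Final answer: 1/180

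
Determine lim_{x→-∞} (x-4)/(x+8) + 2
Evaluate the dominant behaviour as x → -∞; each term tends to a finite value or vanishes.
Limit = 3.

Final answer: 3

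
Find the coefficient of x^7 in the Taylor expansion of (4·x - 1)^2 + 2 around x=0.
Expand to order 7: (4·x - 1)^2 + 2 = 16·x^2 - 8·x + 3 + O(x^8).
The coefficient of x^7 is 0.

Final answer: 0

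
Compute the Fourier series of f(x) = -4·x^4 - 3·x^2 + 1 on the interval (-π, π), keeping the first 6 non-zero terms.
(-180 + 32·π^2)·cos(x) + (9 - 8·π^2)·cos(2·x) + (-28/27 + 32·π^2/9)·cos(3·x) - 2·π^2·cos(4·x) + (108/625 + 32·π^2/25)·cos(5·x) - 4·π^4/5 - π^2 + 1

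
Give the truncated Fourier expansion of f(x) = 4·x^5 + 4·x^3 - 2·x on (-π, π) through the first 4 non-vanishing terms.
(-152·π^2 + 8·π^4 + 908)·sin(x) + (-4·π^4 - 22 + 16·π^2)·sin(2·x) + (-88·π^2/27 + 68/81 + 8·π^4/3)·sin(3·x) + (-2·π^4 + 13/16 + π^2/2)·sin(4·x)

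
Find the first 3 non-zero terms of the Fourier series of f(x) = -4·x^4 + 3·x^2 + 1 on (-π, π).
(-204 + 32·π^2)·cos(x) + (15 - 8·π^2)·cos(2·x) - 4·π^4/5 + 1 + π^2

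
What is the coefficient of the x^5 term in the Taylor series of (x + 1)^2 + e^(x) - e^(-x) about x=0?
Expand to order 5: (x + 1)^2 + e^(x) - e^(-x) = x^5/60 + x^3/3 + x^2 + 4·x + 1 + O(x^6).
The coefficient of x^5 is 1/60.

Final answer: 1/60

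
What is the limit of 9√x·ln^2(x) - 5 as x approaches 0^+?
The product is a 0·∞ indeterminate form at x → 0⁺.
Rewrite the product as 9·ln^2(x) / x^(-1/2) and apply L'Hôpital, or use the standard hierarchy x^(-1/2) ≫ |ln x|^2 as x → 0⁺.
The indeterminate product → 0, so the limit = -5.

Final answer: -5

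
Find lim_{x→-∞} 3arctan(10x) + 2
Evaluate the dominant behaviour as x → -∞; each term tends to a finite value or vanishes.
Limit = 2 - 3·π/2.

Final answer: 2 - 3·π/2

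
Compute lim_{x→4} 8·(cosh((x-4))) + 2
Direct substitution at x = 4 gives 10.

Final answer: 10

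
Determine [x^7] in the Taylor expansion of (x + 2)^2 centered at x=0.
Expand to order 7: (x + 2)^2 = x^2 + 4·x + 4 + O(x^8).
The coefficient of x^7 is 0.

Final answer: 0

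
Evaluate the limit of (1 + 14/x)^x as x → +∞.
As x → +∞: this is the defining limit (1 + 14/x)^x → e^14.
Limit = e^(14).

Final answer: e^(14)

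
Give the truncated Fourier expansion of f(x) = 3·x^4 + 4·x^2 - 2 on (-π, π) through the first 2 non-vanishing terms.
(128 - 24·π^2)·cos(x) - 2 + 4·π^2/3 + 3·π^4/5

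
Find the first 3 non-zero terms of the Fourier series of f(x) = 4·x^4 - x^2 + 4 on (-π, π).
(196 - 32·π^2)·cos(x) + (-13 + 8·π^2)·cos(2·x) - π^2/3 + 4 + 4·π^4/5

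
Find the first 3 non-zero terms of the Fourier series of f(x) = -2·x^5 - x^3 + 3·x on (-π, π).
(-462 - 4·π^4 + 78·π^2)·sin(x) + (-9·π^2 + 21/2 + 2·π^4)·sin(2·x) + (-4·π^4/3 + 38/81 + 62·π^2/27)·sin(3·x)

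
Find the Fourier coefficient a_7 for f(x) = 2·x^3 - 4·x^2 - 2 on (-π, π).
a_7 = (1/π) ∫_{-π}^{π} f(x)·cos(7x) dx.
Evaluate the integral (use parity and integration by parts as needed): a_7 = 16/49.

Final answer: 16/49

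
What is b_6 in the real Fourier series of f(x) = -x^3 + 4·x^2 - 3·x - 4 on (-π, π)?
b_6 = (1/π) ∫_{-π}^{π} f(x)·sin(6x) dx.
Evaluate the integral (use parity and integration by parts as needed): b_6 = 17/18 + π^2/3.

Final answer: 17/18 + π^2/3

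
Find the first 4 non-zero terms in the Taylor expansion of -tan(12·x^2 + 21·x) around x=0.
-5292·x^4 - 3087·x^3 - 12·x^2 - 21·x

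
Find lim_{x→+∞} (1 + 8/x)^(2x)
As x → +∞: write (1 + 8/x)^(2x) = ((1 + 8/x)^x)^2 → (e^8)^2 = e^16.
Limit = e^(16).

Final answer: e^(16)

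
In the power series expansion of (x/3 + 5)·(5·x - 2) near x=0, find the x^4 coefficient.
Expand to order 4: (x/3 + 5)·(5·x - 2) = 5·x^2/3 + 73·x/3 - 10 + O(x^5).
The coefficient of x^4 is 0.

Final answer: 0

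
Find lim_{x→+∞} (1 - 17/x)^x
As x → +∞: this is the defining limit (1 - 17/x)^x → e^(-17).
Limit = e^(-17).

Final answer: e^(-17)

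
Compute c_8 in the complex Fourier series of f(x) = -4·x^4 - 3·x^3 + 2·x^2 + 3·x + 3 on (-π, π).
Compute the real Fourier coefficients first: a_8 = 11/64 - π^2/2, b_8 = -105/128 + 3·π^2/4.
Then c_8 = (a_8 − i·b_8)/2 = -π^2/4 + 11/128 - 3·i·π^2/8 + 105·i/256.

Final answer: -π^2/4 + 11/128 - 3·i·π^2/8 + 105·i/256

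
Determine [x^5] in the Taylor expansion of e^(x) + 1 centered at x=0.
Expand to order 5: e^(x) + 1 = x^5/120 + x^4/24 + x^3/6 + x^2/2 + x + 2 + O(x^6).
The coefficient of x^5 is 1/120.

Final answer: 1/120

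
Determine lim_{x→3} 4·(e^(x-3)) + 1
Direct substitution at x = 3 gives 5.

Final answer: 5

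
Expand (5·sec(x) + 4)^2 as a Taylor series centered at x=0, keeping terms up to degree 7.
77·x^6/6 + 25·x^4 + 45·x^2 + 81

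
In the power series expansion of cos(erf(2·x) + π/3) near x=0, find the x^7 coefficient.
Expand to order 7: cos(erf(2·x) + π/3) = x^7·(512·√(3)/(315·π^(7/2)) + 256·√(3)/(9·π^(5/2)) + 64·√(3)/(21·√(π)) + 2432·√(3)/(45·π^(3/2))) + x^6·(-896/(45·π) - 256/(9·π^2) - 128/(45·π^3)) + x^5·(-64·√(3)/(3·π^(3/2)) - 16·√(3)/(5·√(π)) - 64·√(3)/(15·π^(5/2))) + x^4·(16/(3·π^2) + 32/(3·π)) + x^3·(16·√(3)/(3·π^(3/2)) + 8·√(3)/(3·√(π))) - 4·x^2/π - 2·√(3)·x/√(π) + 1/2 + O(x^8).
The coefficient of x^7 is 512·√(3)/(315·π^(7/2)) + 256·√(3)/(9·π^(5/2)) + 64·√(3)/(21·√(π)) + 2432·√(3)/(45·π^(3/2)).

Final answer: 512·√(3)/(315·π^(7/2)) + 256·√(3)/(9·π^(5/2)) + 64·√(3)/(21·√(π)) + 2432·√(3)/(45·π^(3/2))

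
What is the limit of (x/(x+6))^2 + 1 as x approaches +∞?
As x → +∞: x/(x+6) = 1/(1 + 6/x) → 1, and the 2nd power of a limit-1 base also → 1; with the additive constant, 1 + 1 = 2.
Limit = 2.

Final answer: 2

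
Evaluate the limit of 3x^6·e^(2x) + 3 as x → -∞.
The product is a 0·∞ indeterminate form at x → -∞.
Rewrite the product as 3x^6 / e^(-2x) (an ∞/∞ form) and apply L'Hôpital, or use the standard hierarchy e^(2|x|) ≫ |x^6| as x → -∞.
The indeterminate product → 0, so the limit = 3.

Final answer: 3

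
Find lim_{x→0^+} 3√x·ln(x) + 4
The product is a 0·∞ indeterminate form at x → 0⁺.
Rewrite the product as 3·ln(x) / x^(-1/2) and apply L'Hôpital, or use the standard hierarchy x^(-1/2) ≫ |ln x| as x → 0⁺.
The indeterminate product → 0, so the limit = 4.

Final answer: 4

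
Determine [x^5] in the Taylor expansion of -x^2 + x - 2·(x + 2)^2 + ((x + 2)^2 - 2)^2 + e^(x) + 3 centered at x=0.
Expand to order 5: -x^2 + x - 2·(x + 2)^2 + ((x + 2)^2 - 2)^2 + e^(x) + 3 = x^5/120 + 25·x^4/24 + 49·x^3/6 + 35·x^2/2 + 10·x + O(x^6).
The coefficient of x^5 is 1/120.

Final answer: 1/120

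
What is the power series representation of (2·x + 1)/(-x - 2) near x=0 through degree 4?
3·x^4/32 - 3·x^3/16 + 3·x^2/8 - 3·x/4 - 1/2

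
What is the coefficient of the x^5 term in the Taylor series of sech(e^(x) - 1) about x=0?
Expand to order 5: sech(e^(x) - 1) = 7·x^5/24 - x^4/12 - x^3/2 - x^2/2 + 1 + O(x^6).
The coefficient of x^5 is 7/24.

Final answer: 7/24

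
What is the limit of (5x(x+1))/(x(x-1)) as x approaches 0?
Both numerator and denominator → 0 as x → 0; this is a 0/0 indeterminate form.
Expand each to leading order near x = 0: numerator ~ 5·x, denominator ~ -x.
The limit of the ratio is -5.

Final answer: -5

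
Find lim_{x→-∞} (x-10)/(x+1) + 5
Evaluate the dominant behaviour as x → -∞; each term tends to a finite value or vanishes.
Limit = 6.

Final answer: 6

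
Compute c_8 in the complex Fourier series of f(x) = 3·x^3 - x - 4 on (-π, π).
Compute the real Fourier coefficients first: a_8 = 0, b_8 = 41/128 - 3·π^2/4.
Then c_8 = (a_8 − i·b_8)/2 = -41·i/256 + 3·i·π^2/8.

Final answer: -41·i/256 + 3·i·π^2/8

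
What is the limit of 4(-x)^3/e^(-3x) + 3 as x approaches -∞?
The quotient is an ∞/∞ indeterminate form as x → -∞.
Compare growth rates of the dominant terms (exponentials ≫ polynomials ≫ logarithms), or apply L'Hôpital's rule; the quotient → 0.
Adding the constant: 0 + 3 = 3. Limit = 3.

Final answer: 3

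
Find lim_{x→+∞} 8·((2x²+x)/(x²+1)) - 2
Evaluate the dominant behaviour as x → +∞; each term tends to a finite value or vanishes.
Limit = 14.

Final answer: 14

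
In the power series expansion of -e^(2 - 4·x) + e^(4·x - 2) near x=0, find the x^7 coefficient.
Expand to order 7: -e^(2 - 4·x) + e^(4·x - 2) = x^7·(1024·e^(-2)/315 + 1024·e^(2)/315) + x^6·(-256·e^(2)/45 + 256·e^(-2)/45) + x^5·(128·e^(-2)/15 + 128·e^(2)/15) + x^4·(-32·e^(2)/3 + 32·e^(-2)/3) + x^3·(32·e^(-2)/3 + 32·e^(2)/3) + x^2·(-8·e^(2) + 8·e^(-2)) + x·(4·e^(-2) + 4·e^(2)) - e^(2) + e^(-2) + O(x^8).
The coefficient of x^7 is 1024·e^(-2)/315 + 1024·e^(2)/315.

Final answer: 1024·e^(-2)/315 + 1024·e^(2)/315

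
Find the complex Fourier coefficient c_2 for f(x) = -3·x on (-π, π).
Compute the real Fourier coefficients first: a_2 = 0, b_2 = 3.
Then c_2 = (a_2 − i·b_2)/2 = -3·i/2.

Final answer: -3·i/2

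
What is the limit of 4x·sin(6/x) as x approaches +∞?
As x → +∞: let u = 6/x → 0⁺; then 4·x·sin(6/x) = 4·6·sin(u)/u → 4·6·1 = 24.
Limit = 24.

Final answer: 24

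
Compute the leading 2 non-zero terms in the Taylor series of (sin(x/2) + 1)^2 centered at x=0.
x + 1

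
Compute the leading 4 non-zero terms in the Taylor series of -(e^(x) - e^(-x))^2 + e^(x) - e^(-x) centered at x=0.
-4·x^4/3 + x^3/3 - 4·x^2 + 2·x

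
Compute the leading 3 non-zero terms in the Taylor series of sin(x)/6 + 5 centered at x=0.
-x^3/36 + x/6 + 5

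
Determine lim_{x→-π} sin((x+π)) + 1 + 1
Direct substitution at x = -π gives 2.

Final answer: 2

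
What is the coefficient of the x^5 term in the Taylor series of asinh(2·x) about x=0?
Expand to order 5: asinh(2·x) = 12·x^5/5 - 4·x^3/3 + 2·x + O(x^6).
The coefficient of x^5 is 12/5.

Final answer: 12/5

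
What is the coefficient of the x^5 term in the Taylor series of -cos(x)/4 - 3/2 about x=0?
Expand to order 5: -cos(x)/4 - 3/2 = -x^4/96 + x^2/8 - 7/4 + O(x^6).
The coefficient of x^5 is 0.

Final answer: 0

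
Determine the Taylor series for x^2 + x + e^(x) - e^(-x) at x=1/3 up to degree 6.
(-9 + 4·e^(1/3) + 9·e^(2/3))·e^(-1/3)/9 + (3 + 3·e^(2/3) + 5·e^(1/3))·e^(-1/3)·(x - 1/3)/3 + (-1 + e^(2/3) + 2·e^(1/3))·e^(-1/3)·(x - 1/3)^2/2 + (1 + e^(2/3))·e^(-1/3)·(x - 1/3)^3/6 + (-1 + e^(2/3))·e^(-1/3)·(x - 1/3)^4/24 + (1 + e^(2/3))·e^(-1/3)·(x - 1/3)^5/120 + (-1 + e^(2/3))·e^(-1/3)·(x - 1/3)^6/720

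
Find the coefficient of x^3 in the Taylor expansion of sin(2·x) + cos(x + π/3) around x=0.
Expand to order 3: sin(2·x) + cos(x + π/3) = x^3·(-4/3 + √(3)/12) - x^2/4 + x·(2 - √(3)/2) + 1/2 + O(x^4).
The coefficient of x^3 is -4/3 + √(3)/12.

Final answer: -4/3 + √(3)/12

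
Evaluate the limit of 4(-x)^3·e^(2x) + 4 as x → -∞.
The product is a 0·∞ indeterminate form at x → -∞.
Rewrite the product as 4(-x)^3 / e^(-2x) (an ∞/∞ form) and apply L'Hôpital, or use the standard hierarchy e^(2|x|) ≫ |(-x)^3| as x → -∞.
The indeterminate product → 0, so the limit = 4.

Final answer: 4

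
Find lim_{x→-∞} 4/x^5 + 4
Evaluate the dominant behaviour as x → -∞; each term tends to a finite value or vanishes.
Limit = 4.

Final answer: 4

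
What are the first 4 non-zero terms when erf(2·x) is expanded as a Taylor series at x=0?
-128·x^7/(21·√(π)) + 32·x^5/(5·√(π)) - 16·x^3/(3·√(π)) + 4·x/√(π)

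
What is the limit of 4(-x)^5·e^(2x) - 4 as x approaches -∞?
The product is a 0·∞ indeterminate form at x → -∞.
Rewrite the product as 4(-x)^5 / e^(-2x) (an ∞/∞ form) and apply L'Hôpital, or use the standard hierarchy e^(2|x|) ≫ |(-x)^5| as x → -∞.
The indeterminate product → 0, so the limit = -4.

Final answer: -4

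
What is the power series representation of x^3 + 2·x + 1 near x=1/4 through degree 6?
97/64 + 35·(x - 1/4)/16 + 3·(x - 1/4)^2/4 + (x - 1/4)^3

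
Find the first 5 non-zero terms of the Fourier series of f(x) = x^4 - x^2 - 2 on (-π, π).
(52 - 8·π^2)·cos(x) + (-4 + 2·π^2)·cos(2·x) + (28/27 - 8·π^2/9)·cos(3·x) + (-7/16 + π^2/2)·cos(4·x) - π^2/3 - 2 + π^4/5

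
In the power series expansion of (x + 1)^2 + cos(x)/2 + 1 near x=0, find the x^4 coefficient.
Expand to order 4: (x + 1)^2 + cos(x)/2 + 1 = x^4/48 + 3·x^2/4 + 2·x + 5/2 + O(x^5).
The coefficient of x^4 is 1/48.

Final answer: 1/48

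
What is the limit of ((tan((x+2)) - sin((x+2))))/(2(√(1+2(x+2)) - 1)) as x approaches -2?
Both numerator and denominator → 0 as x → -2; this is a 0/0 indeterminate form.
Expand each to leading order near x = -2: numerator ~ (x + 2)^3/2, denominator ~ 2·(x + 2).
The limit of the ratio is 0.

Final answer: 0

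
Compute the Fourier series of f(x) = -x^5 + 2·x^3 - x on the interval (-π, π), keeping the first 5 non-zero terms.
(-266 - 2·π^4 + 44·π^2)·sin(x) + (-7·π^2 + 23/2 + π^4)·sin(2·x) + (-2·π^4/3 - 206/81 + 76·π^2/27)·sin(3·x) + (-13·π^2/8 + 71/64 + π^4/2)·sin(4·x) + (-2·π^4/5 - 418/625 + 28·π^2/25)·sin(5·x)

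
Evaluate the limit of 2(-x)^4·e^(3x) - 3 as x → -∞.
The product is a 0·∞ indeterminate form at x → -∞.
Rewrite the product as 2(-x)^4 / e^(-3x) (an ∞/∞ form) and apply L'Hôpital, or use the standard hierarchy e^(3|x|) ≫ |(-x)^4| as x → -∞.
The indeterminate product → 0, so the limit = -3.

Final answer: -3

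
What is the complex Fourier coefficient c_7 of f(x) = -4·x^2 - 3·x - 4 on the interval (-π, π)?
Compute the real Fourier coefficients first: a_7 = 16/49, b_7 = -6/7.
Then c_7 = (a_7 − i·b_7)/2 = 8/49 + 3·i/7.

Final answer: 8/49 + 3·i/7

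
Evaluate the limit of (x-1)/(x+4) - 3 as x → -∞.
Evaluate the dominant behaviour as x → -∞; each term tends to a finite value or vanishes.
Limit = -2.

Final answer: -2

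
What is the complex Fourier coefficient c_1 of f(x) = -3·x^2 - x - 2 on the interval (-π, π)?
Compute the real Fourier coefficients first: a_1 = 12, b_1 = -2.
Then c_1 = (a_1 − i·b_1)/2 = 6 + i.

Final answer: 6 + i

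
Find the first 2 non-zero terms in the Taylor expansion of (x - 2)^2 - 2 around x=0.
2 - 4·x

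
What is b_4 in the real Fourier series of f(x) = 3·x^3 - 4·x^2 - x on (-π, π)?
b_4 = (1/π) ∫_{-π}^{π} f(x)·sin(4x) dx.
Evaluate the integral (use parity and integration by parts as needed): b_4 = 17/16 - 3·π^2/2.

Final answer: 17/16 - 3·π^2/2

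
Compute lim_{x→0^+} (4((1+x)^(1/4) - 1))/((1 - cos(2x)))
Both numerator and denominator → 0 as x → 0^+; this is a 0/0 indeterminate form.
Expand each to leading order near x = 0: numerator ~ x, denominator ~ 2·x^2.
The limit of the ratio is ∞.

Final answer: ∞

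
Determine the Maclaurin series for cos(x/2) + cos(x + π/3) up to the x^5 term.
-√(3)·x^5/240 + 3·x^4/128 + √(3)·x^3/12 - 3·x^2/8 - √(3)·x/2 + 3/2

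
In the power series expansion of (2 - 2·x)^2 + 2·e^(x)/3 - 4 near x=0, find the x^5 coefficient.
Expand to order 5: (2 - 2·x)^2 + 2·e^(x)/3 - 4 = x^5/180 + x^4/36 + x^3/9 + 13·x^2/3 - 22·x/3 + 2/3 + O(x^6).
The coefficient of x^5 is 1/180.

Final answer: 1/180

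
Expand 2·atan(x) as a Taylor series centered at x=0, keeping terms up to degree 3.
-2·x^3/3 + 2·x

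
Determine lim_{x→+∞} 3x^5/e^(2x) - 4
The quotient is an ∞/∞ indeterminate form as x → +∞.
The exponential denominator e^(2x) dominates the polynomial numerator (e^x ≫ x^5 as x → ∞), so the quotient → 0.
Adding the constant: 0 - 4 = -4. Limit = -4.

Final answer: -4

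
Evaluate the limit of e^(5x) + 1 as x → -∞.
Evaluate the dominant behaviour as x → -∞; each term tends to a finite value or vanishes.
Limit = 1.

Final answer: 1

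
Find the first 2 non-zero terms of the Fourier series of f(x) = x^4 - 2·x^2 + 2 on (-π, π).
(56 - 8·π^2)·cos(x) - 2·π^2/3 + 2 + π^4/5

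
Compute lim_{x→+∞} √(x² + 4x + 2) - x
This is an ∞ − ∞ indeterminate form.
Multiply and divide by the conjugate √(x²+4x + 2) + x; the x² terms cancel, leaving (4x + 2)/(√(x²+4x + 2)+x) → 4/2 = 2.
Limit = 2.

Final answer: 2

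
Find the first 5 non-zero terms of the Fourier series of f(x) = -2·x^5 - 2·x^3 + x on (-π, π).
(-454 - 4·π^4 + 76·π^2)·sin(x) + (-8·π^2 + 11 + 2·π^4)·sin(2·x) + (-4·π^4/3 - 34/81 + 44·π^2/27)·sin(3·x) + (-π^2/4 - 13/32 + π^4)·sin(4·x) + (-4·π^4/5 - 4·π^2/25 + 274/625)·sin(5·x)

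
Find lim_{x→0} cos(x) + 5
Direct substitution at x = 0 gives 6.

Final answer: 6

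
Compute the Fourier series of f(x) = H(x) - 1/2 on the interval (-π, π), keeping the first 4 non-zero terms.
2·sin(x)/π + 2·sin(3·x)/(3·π) + 2·sin(5·x)/(5·π) + 2·sin(7·x)/(7·π)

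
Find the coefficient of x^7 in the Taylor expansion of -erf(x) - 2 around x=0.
Expand to order 7: -erf(x) - 2 = x^7/(21·√(π)) - x^5/(5·√(π)) + 2·x^3/(3·√(π)) - 2·x/√(π) - 2 + O(x^8).
The coefficient of x^7 is 1/(21·√(π)).

Final answer: 1/(21·√(π))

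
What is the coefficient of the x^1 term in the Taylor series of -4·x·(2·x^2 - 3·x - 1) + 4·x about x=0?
Expand to order 1: -4·x·(2·x^2 - 3·x - 1) + 4·x = 8·x + O(x^2).
The coefficient of x^1 is 8.

Final answer: 8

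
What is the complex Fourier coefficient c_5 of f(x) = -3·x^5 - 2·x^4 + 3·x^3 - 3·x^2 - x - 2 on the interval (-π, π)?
Compute the real Fourier coefficients first: a_5 = 204/625 + 16·π^2/25, b_5 = -6·π^4/5 - 574/625 + 54·π^2/25.
Then c_5 = (a_5 − i·b_5)/2 = 102/625 + 8·π^2/25 - 27·i·π^2/25 + 287·i/625 + 3·i·π^4/5.

Final answer: 102/625 + 8·π^2/25 - 27·i·π^2/25 + 287·i/625 + 3·i·π^4/5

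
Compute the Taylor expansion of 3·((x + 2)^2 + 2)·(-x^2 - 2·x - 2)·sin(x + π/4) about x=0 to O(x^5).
23·√(2)·x^4/4 - 15·√(2)·x^3 - 45·√(2)·x^2 - 48·√(2)·x - 18·√(2)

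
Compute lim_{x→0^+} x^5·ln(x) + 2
The product is a 0·∞ indeterminate form at x → 0⁺.
Rewrite the product as ln(x) / x^(-5) and apply L'Hôpital, or use the standard hierarchy x^(-5) ≫ |ln x| as x → 0⁺.
The indeterminate product → 0, so the limit = 2.

Final answer: 2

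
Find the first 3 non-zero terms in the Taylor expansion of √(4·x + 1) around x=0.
-2·x^2 + 2·x + 1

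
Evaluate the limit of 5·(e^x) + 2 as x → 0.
Direct substitution at x = 0 gives 7.

Final answer: 7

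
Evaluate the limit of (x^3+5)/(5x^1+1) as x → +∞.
This is an ∞/∞ indeterminate form as x → +∞.
Divide numerator and denominator by x^3 and let the lower-order terms vanish; the numerator's degree 3 exceeds the denominator's degree 1, so the quotient diverges.
Limit = ∞.

Final answer: ∞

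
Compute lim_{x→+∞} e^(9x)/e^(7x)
This is an ∞/∞ indeterminate form as x → +∞.
Rewrite e^(9x)/e^(7x) = e^((9−7)x) = e^(2x); the exponent coefficient is 2 > 0 so e^(2x) → ∞.
Limit = ∞.

Final answer: ∞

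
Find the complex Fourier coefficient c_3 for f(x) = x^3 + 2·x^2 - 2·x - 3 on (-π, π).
Compute the real Fourier coefficients first: a_3 = -8/9, b_3 = -16/9 + 2·π^2/3.
Then c_3 = (a_3 − i·b_3)/2 = -4/9 - i·π^2/3 + 8·i/9.

Final answer: -4/9 - i·π^2/3 + 8·i/9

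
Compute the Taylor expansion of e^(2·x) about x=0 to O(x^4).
4·x^3/3 + 2·x^2 + 2·x + 1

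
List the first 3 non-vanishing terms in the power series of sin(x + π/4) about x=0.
-√(2)·x^2/4 + √(2)·x/2 + √(2)/2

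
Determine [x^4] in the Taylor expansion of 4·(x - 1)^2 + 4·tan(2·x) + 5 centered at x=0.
Expand to order 4: 4·(x - 1)^2 + 4·tan(2·x) + 5 = 32·x^3/3 + 4·x^2 + 9 + O(x^5).
The coefficient of x^4 is 0.

Final answer: 0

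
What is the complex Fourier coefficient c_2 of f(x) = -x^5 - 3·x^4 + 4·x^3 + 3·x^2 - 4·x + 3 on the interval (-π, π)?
Compute the real Fourier coefficients first: a_2 = 12 - 6·π^2, b_2 = -9·π^2 + 35/2 + π^4.
Then c_2 = (a_2 − i·b_2)/2 = -3·π^2 + 6 - i·π^4/2 - 35·i/4 + 9·i·π^2/2.

Final answer: -3·π^2 + 6 - i·π^4/2 - 35·i/4 + 9·i·π^2/2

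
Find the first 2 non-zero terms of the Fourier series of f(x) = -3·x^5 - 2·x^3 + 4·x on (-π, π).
(-688 - 6·π^4 + 116·π^2)·sin(x) + (-13·π^2 + 31/2 + 3·π^4)·sin(2·x)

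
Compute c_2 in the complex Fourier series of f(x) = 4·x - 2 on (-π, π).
Compute the real Fourier coefficients first: a_2 = 0, b_2 = -4.
Then c_2 = (a_2 − i·b_2)/2 = 2·i.

Final answer: 2·i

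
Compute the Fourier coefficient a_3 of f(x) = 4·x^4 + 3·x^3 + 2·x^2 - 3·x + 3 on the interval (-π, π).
a_3 = (1/π) ∫_{-π}^{π} f(x)·cos(3x) dx.
Evaluate the integral (use parity and integration by parts as needed): a_3 = 40/27 - 32·π^2/9.

Final answer: 40/27 - 32·π^2/9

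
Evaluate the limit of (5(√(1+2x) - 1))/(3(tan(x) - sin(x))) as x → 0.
Both numerator and denominator → 0 as x → 0; this is a 0/0 indeterminate form.
Expand each to leading order near x = 0: numerator ~ 5·x, denominator ~ 3·x^3/2.
The limit of the ratio is ∞.

Final answer: ∞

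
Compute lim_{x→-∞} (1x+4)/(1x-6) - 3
Evaluate the dominant behaviour as x → -∞; each term tends to a finite value or vanishes.
Limit = -2.

Final answer: -2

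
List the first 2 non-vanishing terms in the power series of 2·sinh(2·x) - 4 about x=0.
4·x - 4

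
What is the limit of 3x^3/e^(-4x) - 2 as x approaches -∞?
The quotient is an ∞/∞ indeterminate form as x → -∞.
Compare growth rates of the dominant terms (exponentials ≫ polynomials ≫ logarithms), or apply L'Hôpital's rule; the quotient → 0.
Adding the constant: 0 - 2 = -2. Limit = -2.

Final answer: -2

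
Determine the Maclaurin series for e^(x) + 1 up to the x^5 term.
x^5/120 + x^4/24 + x^3/6 + x^2/2 + x + 2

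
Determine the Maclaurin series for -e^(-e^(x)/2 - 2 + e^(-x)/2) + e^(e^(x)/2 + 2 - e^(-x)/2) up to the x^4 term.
x^4·(-5·e^(-2)/24 + 5·e^(2)/24) + x^3·(e^(-2)/3 + e^(2)/3) + x^2·(-e^(-2)/2 + e^(2)/2) + x·(e^(-2) + e^(2)) - e^(-2) + e^(2)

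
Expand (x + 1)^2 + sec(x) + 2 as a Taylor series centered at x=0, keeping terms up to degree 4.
5·x^4/24 + 3·x^2/2 + 2·x + 4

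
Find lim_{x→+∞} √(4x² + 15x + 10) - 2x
As x → +∞: multiply by the conjugate to get (15x+10)/(√(4x²+15x+10)+2x); the denominator ~ 4x, so the limit is 15/4.
Limit = 15/4.

Final answer: 15/4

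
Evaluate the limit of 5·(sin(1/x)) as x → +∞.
Evaluate the dominant behaviour as x → +∞; each term tends to a finite value or vanishes.
Limit = 0.

Final answer: 0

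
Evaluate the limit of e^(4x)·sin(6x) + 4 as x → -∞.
Evaluate the dominant behaviour as x → -∞; each term tends to a finite value or vanishes.
Limit = 4.

Final answer: 4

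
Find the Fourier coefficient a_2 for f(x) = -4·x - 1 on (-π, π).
a_2 = (1/π) ∫_{-π}^{π} f(x)·cos(2x) dx.
Evaluate the integral (use parity and integration by parts as needed): a_2 = 0.

Final answer: 0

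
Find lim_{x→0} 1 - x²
Direct substitution at x = 0 gives 1.

Final answer: 1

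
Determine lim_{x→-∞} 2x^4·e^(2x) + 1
The product is a 0·∞ indeterminate form at x → -∞.
Rewrite the product as 2x^4 / e^(-2x) (an ∞/∞ form) and apply L'Hôpital, or use the standard hierarchy e^(2|x|) ≫ |x^4| as x → -∞.
The indeterminate product → 0, so the limit = 1.

Final answer: 1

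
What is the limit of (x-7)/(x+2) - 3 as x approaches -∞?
Evaluate the dominant behaviour as x → -∞; each term tends to a finite value or vanishes.
Limit = -2.

Final answer: -2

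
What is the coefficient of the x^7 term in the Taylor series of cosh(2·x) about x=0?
Expand to order 7: cosh(2·x) = 4·x^6/45 + 2·x^4/3 + 2·x^2 + 1 + O(x^8).
The coefficient of x^7 is 0.

Final answer: 0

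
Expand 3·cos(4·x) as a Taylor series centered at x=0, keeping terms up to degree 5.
32·x^4 - 24·x^2 + 3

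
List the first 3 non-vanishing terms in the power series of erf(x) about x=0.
x^5/(5·√(π)) - 2·x^3/(3·√(π)) + 2·x/√(π)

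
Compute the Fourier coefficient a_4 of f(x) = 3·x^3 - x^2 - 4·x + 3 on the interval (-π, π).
a_4 = (1/π) ∫_{-π}^{π} f(x)·cos(4x) dx.
Evaluate the integral (use parity and integration by parts as needed): a_4 = -1/4.

Final answer: -1/4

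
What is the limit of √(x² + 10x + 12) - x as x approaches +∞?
As x → +∞: multiply by the conjugate to get (10x+12)/(√(x²+10x+12)+x); the denominator ~ 2x, so the limit is 10/2 = 5.
Limit = 5.

Final answer: 5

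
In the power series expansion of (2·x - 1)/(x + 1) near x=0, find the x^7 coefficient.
Expand to order 7: (2·x - 1)/(x + 1) = 3·x^7 - 3·x^6 + 3·x^5 - 3·x^4 + 3·x^3 - 3·x^2 + 3·x - 1 + O(x^8).
The coefficient of x^7 is 3.

Final answer: 3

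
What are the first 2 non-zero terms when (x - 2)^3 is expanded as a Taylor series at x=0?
12·x - 8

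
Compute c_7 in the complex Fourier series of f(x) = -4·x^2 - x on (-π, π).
Compute the real Fourier coefficients first: a_7 = 16/49, b_7 = -2/7.
Then c_7 = (a_7 − i·b_7)/2 = 8/49 + i/7.

Final answer: 8/49 + i/7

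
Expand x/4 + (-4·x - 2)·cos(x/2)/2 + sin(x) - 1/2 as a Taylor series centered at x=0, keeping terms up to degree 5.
x^5/320 - x^4/384 + x^3/12 + x^2/8 - 3·x/4 - 3/2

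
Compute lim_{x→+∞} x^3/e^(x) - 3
The quotient is an ∞/∞ indeterminate form as x → +∞.
The exponential denominator e^(x) dominates the polynomial numerator (e^x ≫ x^3 as x → ∞), so the quotient → 0.
Adding the constant: 0 - 3 = -3. Limit = -3.

Final answer: -3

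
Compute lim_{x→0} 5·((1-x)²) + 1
Direct substitution at x = 0 gives 6.

Final answer: 6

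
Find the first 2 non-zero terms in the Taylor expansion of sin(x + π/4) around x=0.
√(2)·x/2 + √(2)/2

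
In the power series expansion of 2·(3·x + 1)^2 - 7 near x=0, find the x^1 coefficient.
Expand to order 1: 2·(3·x + 1)^2 - 7 = 12·x - 5 + O(x^2).
The coefficient of x^1 is 12.

Final answer: 12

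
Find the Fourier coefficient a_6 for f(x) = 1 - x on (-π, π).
a_6 = (1/π) ∫_{-π}^{π} f(x)·cos(6x) dx.
Evaluate the integral (use parity and integration by parts as needed): a_6 = 0.

Final answer: 0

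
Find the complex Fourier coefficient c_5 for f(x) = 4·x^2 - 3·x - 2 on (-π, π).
Compute the real Fourier coefficients first: a_5 = -16/25, b_5 = -6/5.
Then c_5 = (a_5 − i·b_5)/2 = -8/25 + 3·i/5.

Final answer: -8/25 + 3·i/5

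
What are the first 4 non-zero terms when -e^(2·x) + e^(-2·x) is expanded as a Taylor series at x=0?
-16·x^7/315 - 8·x^5/15 - 8·x^3/3 - 4·x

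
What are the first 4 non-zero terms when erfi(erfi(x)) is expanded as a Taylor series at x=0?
x^7·(2/(21·π) + 128/(21·π^4) + 152/(45·π^2) + 32/(3·π^3)) + x^5·(2/(5·π) + 32/(5·π^3) + 16/(3·π^2)) + x^3·(4/(3·π) + 16/(3·π^2)) + 4·x/π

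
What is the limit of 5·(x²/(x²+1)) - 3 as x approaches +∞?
Evaluate the dominant behaviour as x → +∞; each term tends to a finite value or vanishes.
Limit = 2.

Final answer: 2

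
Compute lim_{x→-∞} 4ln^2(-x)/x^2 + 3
The quotient is an ∞/∞ indeterminate form as x → -∞.
Compare growth rates of the dominant terms (exponentials ≫ polynomials ≫ logarithms), or apply L'Hôpital's rule; the quotient → 0.
Adding the constant: 0 + 3 = 3. Limit = 3.

Final answer: 3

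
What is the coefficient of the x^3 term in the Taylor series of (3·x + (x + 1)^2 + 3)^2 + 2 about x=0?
Expand to order 3: (3·x + (x + 1)^2 + 3)^2 + 2 = 10·x^3 + 33·x^2 + 40·x + 18 + O(x^4).
The coefficient of x^3 is 10.

Final answer: 10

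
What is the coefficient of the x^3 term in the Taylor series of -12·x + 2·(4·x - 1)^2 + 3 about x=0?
Expand to order 3: -12·x + 2·(4·x - 1)^2 + 3 = 32·x^2 - 28·x + 5 + O(x^4).
The coefficient of x^3 is 0.

Final answer: 0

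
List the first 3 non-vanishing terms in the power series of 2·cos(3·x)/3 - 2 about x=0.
9·x^4/4 - 3·x^2 - 4/3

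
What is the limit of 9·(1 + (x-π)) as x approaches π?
Direct substitution at x = π gives 9.

Final answer: 9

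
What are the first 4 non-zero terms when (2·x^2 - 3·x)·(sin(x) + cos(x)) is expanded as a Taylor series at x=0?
-x^4/2 + 7·x^3/2 - x^2 - 3·x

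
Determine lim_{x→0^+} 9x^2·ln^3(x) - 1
The product is a 0·∞ indeterminate form at x → 0⁺.
Rewrite the product as 9·ln^3(x) / x^(-2) and apply L'Hôpital, or use the standard hierarchy x^(-2) ≫ |ln x|^3 as x → 0⁺.
The indeterminate product → 0, so the limit = -1.

Final answer: -1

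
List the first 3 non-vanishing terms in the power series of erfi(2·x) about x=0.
32·x^5/(5·√(π)) + 16·x^3/(3·√(π)) + 4·x/√(π)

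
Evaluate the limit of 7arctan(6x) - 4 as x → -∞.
Evaluate the dominant behaviour as x → -∞; each term tends to a finite value or vanishes.
Limit = -7·π/2 - 4.

Final answer: -7·π/2 - 4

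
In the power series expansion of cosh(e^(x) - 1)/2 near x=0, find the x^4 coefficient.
Expand to order 4: cosh(e^(x) - 1)/2 = x^4/6 + x^3/4 + x^2/4 + 1/2 + O(x^5).
The coefficient of x^4 is 1/6.

Final answer: 1/6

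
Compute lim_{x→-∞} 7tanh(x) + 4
Evaluate the dominant behaviour as x → -∞; each term tends to a finite value or vanishes.
Limit = -3.

Final answer: -3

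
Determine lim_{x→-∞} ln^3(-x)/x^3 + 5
The quotient is an ∞/∞ indeterminate form as x → -∞.
Compare growth rates of the dominant terms (exponentials ≫ polynomials ≫ logarithms), or apply L'Hôpital's rule; the quotient → 0.
Adding the constant: 0 + 5 = 5. Limit = 5.

Final answer: 5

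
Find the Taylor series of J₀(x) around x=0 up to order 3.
1 - x^2/4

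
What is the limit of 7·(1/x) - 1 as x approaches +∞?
Evaluate the dominant behaviour as x → +∞; each term tends to a finite value or vanishes.
Limit = -1.

Final answer: -1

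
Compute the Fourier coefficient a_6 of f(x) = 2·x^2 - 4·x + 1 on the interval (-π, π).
a_6 = (1/π) ∫_{-π}^{π} f(x)·cos(6x) dx.
Evaluate the integral (use parity and integration by parts as needed): a_6 = 2/9.

Final answer: 2/9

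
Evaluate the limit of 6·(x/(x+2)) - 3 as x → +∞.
Evaluate the dominant behaviour as x → +∞; each term tends to a finite value or vanishes.
Limit = 3.

Final answer: 3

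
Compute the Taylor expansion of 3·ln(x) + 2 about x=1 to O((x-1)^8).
2 + 3·(x - 1) - 3·(x - 1)^2/2 + (x - 1)^3 - 3·(x - 1)^4/4 + 3·(x - 1)^5/5 - (x - 1)^6/2 + 3·(x - 1)^7/7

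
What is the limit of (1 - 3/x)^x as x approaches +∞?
As x → +∞: this is the defining limit (1 - 3/x)^x → e^(-3).
Limit = e^(-3).

Final answer: e^(-3)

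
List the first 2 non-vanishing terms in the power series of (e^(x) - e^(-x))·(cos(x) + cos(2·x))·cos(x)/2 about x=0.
-19·x^3/6 + 2·x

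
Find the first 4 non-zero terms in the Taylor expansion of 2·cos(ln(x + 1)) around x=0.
-5·x^4/6 + x^3 - x^2 + 2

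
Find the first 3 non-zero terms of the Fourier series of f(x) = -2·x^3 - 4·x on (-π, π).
(16 - 4·π^2)·sin(x) + (1 + 2·π^2)·sin(2·x) + (-4·π^2/3 - 16/9)·sin(3·x)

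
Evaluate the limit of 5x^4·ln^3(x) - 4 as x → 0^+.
The product is a 0·∞ indeterminate form at x → 0⁺.
Rewrite the product as 5·ln^3(x) / x^(-4) and apply L'Hôpital, or use the standard hierarchy x^(-4) ≫ |ln x|^3 as x → 0⁺.
The indeterminate product → 0, so the limit = -4.

Final answer: -4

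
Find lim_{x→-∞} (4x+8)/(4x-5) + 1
Evaluate the dominant behaviour as x → -∞; each term tends to a finite value or vanishes.
Limit = 2.

Final answer: 2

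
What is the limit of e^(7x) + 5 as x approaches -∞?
Evaluate the dominant behaviour as x → -∞; each term tends to a finite value or vanishes.
Limit = 5.

Final answer: 5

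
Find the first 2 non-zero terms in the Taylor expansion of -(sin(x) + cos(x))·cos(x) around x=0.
-x - 1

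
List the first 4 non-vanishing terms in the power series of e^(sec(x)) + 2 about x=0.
151·e·x^6/720 + e·x^4/3 + e·x^2/2 + 2 + e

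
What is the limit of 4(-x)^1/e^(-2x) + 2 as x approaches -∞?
The quotient is an ∞/∞ indeterminate form as x → -∞.
Compare growth rates of the dominant terms (exponentials ≫ polynomials ≫ logarithms), or apply L'Hôpital's rule; the quotient → 0.
Adding the constant: 0 + 2 = 2. Limit = 2.

Final answer: 2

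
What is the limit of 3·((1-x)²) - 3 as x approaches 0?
Direct substitution at x = 0 gives 0.

Final answer: 0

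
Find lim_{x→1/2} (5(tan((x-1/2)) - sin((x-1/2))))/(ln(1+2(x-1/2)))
Both numerator and denominator → 0 as x → 1/2; this is a 0/0 indeterminate form.
Expand each to leading order near x = 1/2: numerator ~ 5·(x - 1/2)^3/2, denominator ~ 2·(x - 1/2).
The limit of the ratio is 0.

Final answer: 0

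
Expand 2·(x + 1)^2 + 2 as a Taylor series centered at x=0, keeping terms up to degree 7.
2·x^2 + 4·x + 4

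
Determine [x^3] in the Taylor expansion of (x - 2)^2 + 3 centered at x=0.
Expand to order 3: (x - 2)^2 + 3 = x^2 - 4·x + 7 + O(x^4).
The coefficient of x^3 is 0.

Final answer: 0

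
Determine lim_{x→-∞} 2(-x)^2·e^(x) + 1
The product is a 0·∞ indeterminate form at x → -∞.
Rewrite the product as 2(-x)^2 / e^(-x) (an ∞/∞ form) and apply L'Hôpital, or use the standard hierarchy e^(|x|) ≫ |(-x)^2| as x → -∞.
The indeterminate product → 0, so the limit = 1.

Final answer: 1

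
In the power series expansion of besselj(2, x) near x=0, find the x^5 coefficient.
Expand to order 5: besselj(2, x) = -x^4/96 + x^2/8 + O(x^6).
The coefficient of x^5 is 0.

Final answer: 0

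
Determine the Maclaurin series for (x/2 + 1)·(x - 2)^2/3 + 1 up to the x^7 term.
x^3/6 - x^2/3 - 2·x/3 + 7/3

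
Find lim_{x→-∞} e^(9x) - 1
Evaluate the dominant behaviour as x → -∞; each term tends to a finite value or vanishes.
Limit = -1.

Final answer: -1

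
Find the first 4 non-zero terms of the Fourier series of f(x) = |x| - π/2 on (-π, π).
-4·cos(x)/π - 4·cos(3·x)/(9·π) - 4·cos(5·x)/(25·π) - 4·cos(7·x)/(49·π)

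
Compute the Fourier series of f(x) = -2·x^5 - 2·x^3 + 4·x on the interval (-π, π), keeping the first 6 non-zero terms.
(-448 - 4·π^4 + 76·π^2)·sin(x) + (-8·π^2 + 8 + 2·π^4)·sin(2·x) + (-4·π^4/3 + 128/81 + 44·π^2/27)·sin(3·x) + (-π^2/4 - 61/32 + π^4)·sin(4·x) + (-4·π^4/5 - 4·π^2/25 + 1024/625)·sin(5·x) + (-112/81 + 8·π^2/27 + 2·π^4/3)·sin(6·x)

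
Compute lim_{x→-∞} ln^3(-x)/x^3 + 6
The quotient is an ∞/∞ indeterminate form as x → -∞.
Compare growth rates of the dominant terms (exponentials ≫ polynomials ≫ logarithms), or apply L'Hôpital's rule; the quotient → 0.
Adding the constant: 0 + 6 = 6. Limit = 6.

Final answer: 6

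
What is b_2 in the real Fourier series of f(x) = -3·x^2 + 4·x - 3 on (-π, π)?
b_2 = (1/π) ∫_{-π}^{π} f(x)·sin(2x) dx.
Evaluate the integral (use parity and integration by parts as needed): b_2 = -4.

Final answer: -4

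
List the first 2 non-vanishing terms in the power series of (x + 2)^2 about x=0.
4·x + 4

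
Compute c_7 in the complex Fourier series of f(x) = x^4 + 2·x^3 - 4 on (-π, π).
Compute the real Fourier coefficients first: a_7 = 48/2401 - 8·π^2/49, b_7 = -24/343 + 4·π^2/7.
Then c_7 = (a_7 − i·b_7)/2 = -4·π^2/49 + 24/2401 - 2·i·π^2/7 + 12·i/343.

Final answer: -4·π^2/49 + 24/2401 - 2·i·π^2/7 + 12·i/343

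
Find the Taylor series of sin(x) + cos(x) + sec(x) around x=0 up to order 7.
-x^7/5040 + x^6/12 + x^5/120 + x^4/4 - x^3/6 + x + 2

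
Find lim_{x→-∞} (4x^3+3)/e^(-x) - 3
The quotient is an ∞/∞ indeterminate form as x → -∞.
Compare growth rates of the dominant terms (exponentials ≫ polynomials ≫ logarithms), or apply L'Hôpital's rule; the quotient → 0.
Adding the constant: 0 - 3 = -3. Limit = -3.

Final answer: -3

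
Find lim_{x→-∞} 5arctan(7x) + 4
Evaluate the dominant behaviour as x → -∞; each term tends to a finite value or vanishes.
Limit = 4 - 5·π/2.

Final answer: 4 - 5·π/2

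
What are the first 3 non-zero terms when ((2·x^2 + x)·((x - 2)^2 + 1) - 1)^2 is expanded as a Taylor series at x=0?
13·x^2 - 10·x + 1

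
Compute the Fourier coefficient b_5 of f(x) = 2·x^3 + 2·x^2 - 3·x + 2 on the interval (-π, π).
b_5 = (1/π) ∫_{-π}^{π} f(x)·sin(5x) dx.
Evaluate the integral (use parity and integration by parts as needed): b_5 = -174/125 + 4·π^2/5.

Final answer: -174/125 + 4·π^2/5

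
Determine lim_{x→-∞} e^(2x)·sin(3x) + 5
Evaluate the dominant behaviour as x → -∞; each term tends to a finite value or vanishes.
Limit = 5.

Final answer: 5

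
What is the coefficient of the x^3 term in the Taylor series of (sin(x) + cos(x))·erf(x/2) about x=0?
Expand to order 3: (sin(x) + cos(x))·erf(x/2) = -7·x^3/(12·√(π)) + x^2/√(π) + x/√(π) + O(x^4).
The coefficient of x^3 is -7/(12·√(π)).

Final answer: -7/(12·√(π))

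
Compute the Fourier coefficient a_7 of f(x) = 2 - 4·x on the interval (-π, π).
a_7 = (1/π) ∫_{-π}^{π} f(x)·cos(7x) dx.
Evaluate the integral (use parity and integration by parts as needed): a_7 = 0.

Final answer: 0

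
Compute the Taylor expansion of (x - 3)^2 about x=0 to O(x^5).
x^2 - 6·x + 9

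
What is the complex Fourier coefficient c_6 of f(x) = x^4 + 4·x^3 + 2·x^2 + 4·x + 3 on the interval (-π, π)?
Compute the real Fourier coefficients first: a_6 = 5/27 + 2·π^2/9, b_6 = -4·π^2/3 - 10/9.
Then c_6 = (a_6 − i·b_6)/2 = 5/54 + π^2/9 + 5·i/9 + 2·i·π^2/3.

Final answer: 5/54 + π^2/9 + 5·i/9 + 2·i·π^2/3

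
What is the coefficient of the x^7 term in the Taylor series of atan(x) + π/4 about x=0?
Expand to order 7: atan(x) + π/4 = -x^7/7 + x^5/5 - x^3/3 + x + π/4 + O(x^8).
The coefficient of x^7 is -1/7.

Final answer: -1/7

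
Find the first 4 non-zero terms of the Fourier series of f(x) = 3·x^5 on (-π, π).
(-120·π^2 + 6·π^4 + 720)·sin(x) + (-3·π^4 - 45/2 + 15·π^2)·sin(2·x) + (-40·π^2/9 + 80/27 + 2·π^4)·sin(3·x) + (-3·π^4/2 - 45/64 + 15·π^2/8)·sin(4·x)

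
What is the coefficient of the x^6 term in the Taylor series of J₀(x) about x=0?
Expand to order 6: J₀(x) = -x^6/2304 + x^4/64 - x^2/4 + 1 + O(x^7).
The coefficient of x^6 is -1/2304.

Final answer: -1/2304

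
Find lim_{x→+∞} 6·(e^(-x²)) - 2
Evaluate the dominant behaviour as x → +∞; each term tends to a finite value or vanishes.
Limit = -2.

Final answer: -2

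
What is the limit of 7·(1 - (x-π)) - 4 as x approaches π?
Direct substitution at x = π gives 3.

Final answer: 3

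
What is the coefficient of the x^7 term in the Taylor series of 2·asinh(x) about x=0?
Expand to order 7: 2·asinh(x) = -5·x^7/56 + 3·x^5/20 - x^3/3 + 2·x + O(x^8).
The coefficient of x^7 is -5/56.

Final answer: -5/56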